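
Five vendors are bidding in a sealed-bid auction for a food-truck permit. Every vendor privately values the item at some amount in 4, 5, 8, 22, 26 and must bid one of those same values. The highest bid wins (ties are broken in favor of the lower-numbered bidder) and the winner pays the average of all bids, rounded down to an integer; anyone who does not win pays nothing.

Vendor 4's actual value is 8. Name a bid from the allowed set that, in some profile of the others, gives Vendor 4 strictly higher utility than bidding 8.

Suppose Vendor 1 bids 4, Vendor 2 bids 4, Vendor 3 bids 4 and Vendor 5 bids 5.
Bid 8: wins, pays 5, utility 8 - 5 = 3.
Bid 5: wins, pays 4, utility 8 - 4 = 4.
So bidding 5 beats truth here (4 > 3).

5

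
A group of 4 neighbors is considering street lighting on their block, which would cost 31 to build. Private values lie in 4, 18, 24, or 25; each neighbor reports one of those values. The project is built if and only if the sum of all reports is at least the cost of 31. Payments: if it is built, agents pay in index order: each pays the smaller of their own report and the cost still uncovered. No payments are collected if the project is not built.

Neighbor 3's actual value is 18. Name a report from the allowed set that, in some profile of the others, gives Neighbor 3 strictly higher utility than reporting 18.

Suppose Neighbor 1 reports 4, Neighbor 2 reports 4 and Neighbor 4 reports 24.
Report 18: project built, pays 18, utility 18 - 18 = 0.
Report 4: project built, pays 4, utility 18 - 4 = 14.
So reporting 4 beats truth here (14 > 0).

4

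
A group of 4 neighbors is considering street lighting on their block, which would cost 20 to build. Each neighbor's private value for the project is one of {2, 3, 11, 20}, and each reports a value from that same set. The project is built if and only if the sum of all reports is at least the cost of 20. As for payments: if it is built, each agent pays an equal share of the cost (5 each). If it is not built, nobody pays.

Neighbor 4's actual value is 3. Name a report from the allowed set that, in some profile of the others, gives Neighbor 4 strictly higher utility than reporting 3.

2

Suppose Neighbor 1 reports 3, Neighbor 2 reports 3 and Neighbor 3 reports 11.
Report 3: project built, pays 5, utility 3 - 5 = -2.
Report 2: project not built, utility 0.
So reporting 2 beats truth here (0 > -2).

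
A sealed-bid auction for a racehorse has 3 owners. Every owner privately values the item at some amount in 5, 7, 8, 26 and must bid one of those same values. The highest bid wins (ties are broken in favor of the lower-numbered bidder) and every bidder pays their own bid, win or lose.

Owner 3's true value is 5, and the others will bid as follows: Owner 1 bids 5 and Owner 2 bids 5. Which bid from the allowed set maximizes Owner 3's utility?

Bid 5: loses but pays 5, utility -5.
Bid 7: wins, pays 7, utility 5 - 7 = -2.
Bid 8: wins, pays 8, utility 5 - 8 = -3.
Bid 26: wins, pays 26, utility 5 - 26 = -21.
The best choice is 7 with utility -2.

7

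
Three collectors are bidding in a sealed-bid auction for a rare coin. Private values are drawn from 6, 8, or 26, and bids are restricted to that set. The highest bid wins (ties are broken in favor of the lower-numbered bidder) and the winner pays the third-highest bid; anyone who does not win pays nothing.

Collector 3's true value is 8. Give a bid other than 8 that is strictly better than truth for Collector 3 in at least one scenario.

26

Suppose Collector 1 bids 6 and Collector 2 bids 8.
Bid 8: loses, pays 0, utility 0.
Bid 26: wins, pays 6, utility 8 - 6 = 2.
So bidding 26 beats truth here (2 > 0).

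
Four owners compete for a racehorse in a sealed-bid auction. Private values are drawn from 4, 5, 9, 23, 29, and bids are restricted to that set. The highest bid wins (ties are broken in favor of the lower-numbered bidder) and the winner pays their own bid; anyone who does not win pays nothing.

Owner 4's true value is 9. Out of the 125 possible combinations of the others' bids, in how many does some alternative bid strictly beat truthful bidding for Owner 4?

1

Others bid (4, 4, 4): truth gives 0; bid 5 gives 4 > 0. Violating.
Others bid (4, 4, 5): truth gives 0; no alternative beats it.
Others bid (4, 4, 9): truth gives 0; no alternative beats it.
(Checking all 125 profiles: 1 has a profitable deviation, 124 do not.)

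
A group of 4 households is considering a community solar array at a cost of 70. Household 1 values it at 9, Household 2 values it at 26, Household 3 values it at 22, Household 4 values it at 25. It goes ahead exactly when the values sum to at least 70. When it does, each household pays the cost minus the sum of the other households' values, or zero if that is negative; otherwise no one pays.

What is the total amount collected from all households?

37

Total value 82 ≥ cost 70, so it is built.
Household 1: others sum to 73; max(0, 70 - 73) = 0.
Household 2: others sum to 56; max(0, 70 - 56) = 14.
Household 3: others sum to 60; max(0, 70 - 60) = 10.
Household 4: others sum to 57; max(0, 70 - 57) = 13.
Total collected = 0 + 14 + 10 + 13 = 37.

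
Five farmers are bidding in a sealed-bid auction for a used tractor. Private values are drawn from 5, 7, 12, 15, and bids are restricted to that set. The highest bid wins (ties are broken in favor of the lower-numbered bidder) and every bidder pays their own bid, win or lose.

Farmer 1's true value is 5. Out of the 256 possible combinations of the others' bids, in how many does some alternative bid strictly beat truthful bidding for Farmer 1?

15

Others bid (5, 5, 5, 7): truth gives -5; bid 7 gives -2 > -5. Violating.
Others bid (5, 5, 7, 5): truth gives -5; bid 7 gives -2 > -5. Violating.
Others bid (5, 5, 7, 7): truth gives -5; bid 7 gives -2 > -5. Violating.
Others bid (5, 7, 5, 5): truth gives -5; bid 7 gives -2 > -5. Violating.
Others bid (5, 5, 5, 5): truth gives 0; no alternative beats it.
Others bid (5, 5, 5, 12): truth gives -5; no alternative beats it.
(Checking all 256 profiles: 15 have a profitable deviation, 241 do not.)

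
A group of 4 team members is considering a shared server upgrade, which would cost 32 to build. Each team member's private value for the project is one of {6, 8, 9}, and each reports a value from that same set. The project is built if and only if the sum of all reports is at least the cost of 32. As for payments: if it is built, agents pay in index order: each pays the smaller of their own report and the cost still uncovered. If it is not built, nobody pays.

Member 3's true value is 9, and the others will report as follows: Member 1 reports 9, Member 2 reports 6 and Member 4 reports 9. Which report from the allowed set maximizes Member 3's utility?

Report 6: project not built, utility 0.
Report 8: project built, pays 8, utility 9 - 8 = 1.
Report 9: project built, pays 9, utility 9 - 9 = 0.
The best choice is 8 with utility 1.

8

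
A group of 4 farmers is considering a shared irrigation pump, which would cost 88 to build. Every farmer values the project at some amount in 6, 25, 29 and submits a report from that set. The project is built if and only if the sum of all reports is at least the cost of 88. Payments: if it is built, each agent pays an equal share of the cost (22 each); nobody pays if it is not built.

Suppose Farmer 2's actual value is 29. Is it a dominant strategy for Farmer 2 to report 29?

Yes

Check each profile of the others' reports and compare truth against every alternative report.
Others report (6, 25, 29): truth gives 7, best alternative gives 0.
Others report (6, 29, 25): truth gives 7, best alternative gives 0.
Others report (25, 6, 29): truth gives 7, best alternative gives 0.
Others report (25, 29, 6): truth gives 7, best alternative gives 0.
Others report (29, 6, 25): truth gives 7, best alternative gives 0.
Others report (29, 25, 6): truth gives 7, best alternative gives 0.
(Remaining 21 profiles checked similarly; truth is weakly best in each.)
In every case the truthful report is at least as good as any alternative, so it is a dominant strategy.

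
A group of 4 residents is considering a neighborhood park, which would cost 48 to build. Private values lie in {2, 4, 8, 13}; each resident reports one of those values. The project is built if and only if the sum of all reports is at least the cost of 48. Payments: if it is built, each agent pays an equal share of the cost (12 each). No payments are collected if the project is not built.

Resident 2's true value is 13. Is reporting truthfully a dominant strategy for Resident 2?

Check each profile of the others' reports and compare truth against every alternative report.
Others report (13, 13, 13): truth gives 1, best alternative gives 0.
Others report (2, 2, 2): truth gives 0, best alternative gives 0.
Others report (2, 2, 4): truth gives 0, best alternative gives 0.
Others report (2, 2, 8): truth gives 0, best alternative gives 0.
Others report (2, 2, 13): truth gives 0, best alternative gives 0.
Others report (2, 4, 2): truth gives 0, best alternative gives 0.
(Remaining 58 profiles checked similarly; truth is weakly best in each.)
In every case the truthful report is at least as good as any alternative, so it is a dominant strategy.

Yes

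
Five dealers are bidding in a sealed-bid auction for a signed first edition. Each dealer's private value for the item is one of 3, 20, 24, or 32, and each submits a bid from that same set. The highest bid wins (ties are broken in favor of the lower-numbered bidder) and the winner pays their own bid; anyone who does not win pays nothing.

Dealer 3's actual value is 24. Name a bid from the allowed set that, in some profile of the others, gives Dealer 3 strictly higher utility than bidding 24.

Suppose Dealer 1 bids 3, Dealer 2 bids 3, Dealer 4 bids 3 and Dealer 5 bids 3.
Bid 24: wins, pays 24, utility 24 - 24 = 0.
Bid 20: wins, pays 20, utility 24 - 20 = 4.
So bidding 20 beats truth here (4 > 0).

20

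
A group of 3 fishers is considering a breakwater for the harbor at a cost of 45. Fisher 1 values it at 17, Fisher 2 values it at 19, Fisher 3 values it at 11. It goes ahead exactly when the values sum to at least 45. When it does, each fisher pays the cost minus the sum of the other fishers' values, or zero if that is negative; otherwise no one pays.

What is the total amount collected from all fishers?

Total value 47 ≥ cost 45, so it is built.
Fisher 1: others sum to 30; max(0, 45 - 30) = 15.
Fisher 2: others sum to 28; max(0, 45 - 28) = 17.
Fisher 3: others sum to 36; max(0, 45 - 36) = 9.
Total collected = 15 + 17 + 9 = 41.

41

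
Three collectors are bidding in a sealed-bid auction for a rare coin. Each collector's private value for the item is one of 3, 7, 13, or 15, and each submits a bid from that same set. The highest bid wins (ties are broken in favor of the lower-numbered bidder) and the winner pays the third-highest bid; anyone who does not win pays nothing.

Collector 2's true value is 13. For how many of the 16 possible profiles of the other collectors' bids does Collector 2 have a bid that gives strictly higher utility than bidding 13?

4

Others bid (3, 15): truth gives 0; bid 15 gives 10 > 0. Violating.
Others bid (7, 15): truth gives 0; bid 15 gives 6 > 0. Violating.
Others bid (13, 3): truth gives 0; bid 15 gives 10 > 0. Violating.
Others bid (13, 7): truth gives 0; bid 15 gives 6 > 0. Violating.
Others bid (3, 3): truth gives 10; no alternative beats it.
Others bid (3, 7): truth gives 10; no alternative beats it.
(Checking all 16 profiles: 4 have a profitable deviation, 12 do not.)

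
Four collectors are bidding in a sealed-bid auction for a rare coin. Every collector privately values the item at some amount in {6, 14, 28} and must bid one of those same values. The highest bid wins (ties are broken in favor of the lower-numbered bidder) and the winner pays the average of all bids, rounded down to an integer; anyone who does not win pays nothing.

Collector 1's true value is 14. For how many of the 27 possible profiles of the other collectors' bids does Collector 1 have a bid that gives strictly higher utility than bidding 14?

Others bid (6, 6, 6): truth gives 6; bid 6 gives 8 > 6. Violating.
Others bid (6, 6, 14): truth gives 4; no alternative beats it.
Others bid (6, 6, 28): truth gives 0; no alternative beats it.
(Checking all 27 profiles: 1 has a profitable deviation, 26 do not.)

1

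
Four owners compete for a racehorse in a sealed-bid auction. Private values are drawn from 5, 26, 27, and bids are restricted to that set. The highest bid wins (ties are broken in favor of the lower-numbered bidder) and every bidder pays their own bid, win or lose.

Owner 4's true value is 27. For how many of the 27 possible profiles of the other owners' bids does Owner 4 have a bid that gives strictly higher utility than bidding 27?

Others bid (5, 5, 5): truth gives 0; bid 26 gives 1 > 0. Violating.
Others bid (5, 5, 27): truth gives -27; bid 5 gives -5 > -27. Violating.
Others bid (5, 26, 27): truth gives -27; bid 5 gives -5 > -27. Violating.
Others bid (5, 27, 5): truth gives -27; bid 5 gives -5 > -27. Violating.
Others bid (5, 5, 26): truth gives 0; no alternative beats it.
Others bid (5, 26, 5): truth gives 0; no alternative beats it.
(Checking all 27 profiles: 20 have a profitable deviation, 7 do not.)

20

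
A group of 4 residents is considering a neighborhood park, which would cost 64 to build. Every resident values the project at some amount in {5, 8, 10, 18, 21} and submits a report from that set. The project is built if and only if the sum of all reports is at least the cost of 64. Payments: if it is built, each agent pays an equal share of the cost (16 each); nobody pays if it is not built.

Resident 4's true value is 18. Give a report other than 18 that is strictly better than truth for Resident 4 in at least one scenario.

Suppose Resident 1 reports 5, Resident 2 reports 18 and Resident 3 reports 21.
Report 18: project not built, utility 0.
Report 21: project built, pays 16, utility 18 - 16 = 2.
So reporting 21 beats truth here (2 > 0).

21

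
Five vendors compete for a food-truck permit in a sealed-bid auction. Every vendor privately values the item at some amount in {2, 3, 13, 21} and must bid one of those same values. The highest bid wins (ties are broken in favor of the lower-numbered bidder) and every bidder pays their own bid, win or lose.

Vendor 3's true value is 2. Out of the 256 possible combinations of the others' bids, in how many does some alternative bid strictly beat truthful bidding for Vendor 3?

4

Others bid (2, 2, 2, 2): truth gives -2; bid 3 gives -1 > -2. Violating.
Others bid (2, 2, 2, 3): truth gives -2; bid 3 gives -1 > -2. Violating.
Others bid (2, 2, 3, 2): truth gives -2; bid 3 gives -1 > -2. Violating.
Others bid (2, 2, 3, 3): truth gives -2; bid 3 gives -1 > -2. Violating.
Others bid (2, 2, 2, 13): truth gives -2; no alternative beats it.
Others bid (2, 2, 2, 21): truth gives -2; no alternative beats it.
(Checking all 256 profiles: 4 have a profitable deviation, 252 do not.)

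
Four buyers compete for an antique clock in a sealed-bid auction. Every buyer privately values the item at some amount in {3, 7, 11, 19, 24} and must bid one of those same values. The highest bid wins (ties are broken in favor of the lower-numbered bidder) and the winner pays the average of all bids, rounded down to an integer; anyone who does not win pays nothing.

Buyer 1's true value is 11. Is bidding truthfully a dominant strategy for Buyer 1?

Consider the case where Buyer 2 bids 3, Buyer 3 bids 3 and Buyer 4 bids 3.
Truthful bid 11: wins, pays 5, utility 11 - 5 = 6.
Bid 3 instead: wins, pays 3, utility 11 - 3 = 8.
Since 8 > 6, bidding 3 is strictly better here, so truthful bidding is not dominant.

No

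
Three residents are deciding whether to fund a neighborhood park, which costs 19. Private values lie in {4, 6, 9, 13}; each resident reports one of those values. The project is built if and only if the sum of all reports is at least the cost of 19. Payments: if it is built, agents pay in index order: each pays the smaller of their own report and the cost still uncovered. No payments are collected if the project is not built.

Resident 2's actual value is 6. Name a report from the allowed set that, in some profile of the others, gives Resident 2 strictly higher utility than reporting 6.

Suppose Resident 1 reports 4 and Resident 3 reports 13.
Report 6: project built, pays 6, utility 6 - 6 = 0.
Report 4: project built, pays 4, utility 6 - 4 = 2.
So reporting 4 beats truth here (2 > 0).

4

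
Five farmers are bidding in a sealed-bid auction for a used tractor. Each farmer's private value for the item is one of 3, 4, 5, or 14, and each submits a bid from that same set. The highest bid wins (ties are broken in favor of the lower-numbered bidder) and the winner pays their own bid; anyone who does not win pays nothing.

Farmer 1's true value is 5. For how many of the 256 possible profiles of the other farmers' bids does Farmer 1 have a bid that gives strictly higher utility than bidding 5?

Others bid (3, 3, 3, 3): truth gives 0; bid 3 gives 2 > 0. Violating.
Others bid (3, 3, 3, 4): truth gives 0; bid 4 gives 1 > 0. Violating.
Others bid (3, 3, 4, 3): truth gives 0; bid 4 gives 1 > 0. Violating.
Others bid (3, 3, 4, 4): truth gives 0; bid 4 gives 1 > 0. Violating.
Others bid (3, 3, 3, 5): truth gives 0; no alternative beats it.
Others bid (3, 3, 3, 14): truth gives 0; no alternative beats it.
(Checking all 256 profiles: 16 have a profitable deviation, 240 do not.)

16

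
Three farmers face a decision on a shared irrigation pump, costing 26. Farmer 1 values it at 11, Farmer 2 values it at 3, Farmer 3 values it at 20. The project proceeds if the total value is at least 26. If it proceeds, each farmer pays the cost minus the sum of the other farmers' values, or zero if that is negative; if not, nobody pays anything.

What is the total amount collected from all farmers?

Total value 34 ≥ cost 26, so it is built.
Farmer 1: others sum to 23; max(0, 26 - 23) = 3.
Farmer 2: others sum to 31; max(0, 26 - 31) = 0.
Farmer 3: others sum to 14; max(0, 26 - 14) = 12.
Total collected = 3 + 0 + 12 = 15.

15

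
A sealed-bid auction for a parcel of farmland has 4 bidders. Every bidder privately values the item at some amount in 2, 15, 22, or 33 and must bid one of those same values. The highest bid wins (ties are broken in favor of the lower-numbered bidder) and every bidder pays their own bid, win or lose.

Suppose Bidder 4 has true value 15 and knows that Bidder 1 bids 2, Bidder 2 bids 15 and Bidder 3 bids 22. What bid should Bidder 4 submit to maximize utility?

Bid 2: loses but pays 2, utility -2.
Bid 15: loses but pays 15, utility -15.
Bid 22: loses but pays 22, utility -22.
Bid 33: wins, pays 33, utility 15 - 33 = -18.
The best choice is 2 with utility -2.

2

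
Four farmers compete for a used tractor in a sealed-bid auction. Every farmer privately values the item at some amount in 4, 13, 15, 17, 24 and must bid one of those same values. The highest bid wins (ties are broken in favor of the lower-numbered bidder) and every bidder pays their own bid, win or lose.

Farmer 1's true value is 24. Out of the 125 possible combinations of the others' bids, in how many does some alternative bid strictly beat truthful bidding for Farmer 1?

Others bid (4, 4, 4): truth gives 0; bid 4 gives 20 > 0. Violating.
Others bid (4, 4, 13): truth gives 0; bid 13 gives 11 > 0. Violating.
Others bid (4, 4, 15): truth gives 0; bid 15 gives 9 > 0. Violating.
Others bid (4, 4, 17): truth gives 0; bid 17 gives 7 > 0. Violating.
Others bid (4, 4, 24): truth gives 0; no alternative beats it.
Others bid (4, 13, 24): truth gives 0; no alternative beats it.
(Checking all 125 profiles: 64 have a profitable deviation, 61 do not.)

64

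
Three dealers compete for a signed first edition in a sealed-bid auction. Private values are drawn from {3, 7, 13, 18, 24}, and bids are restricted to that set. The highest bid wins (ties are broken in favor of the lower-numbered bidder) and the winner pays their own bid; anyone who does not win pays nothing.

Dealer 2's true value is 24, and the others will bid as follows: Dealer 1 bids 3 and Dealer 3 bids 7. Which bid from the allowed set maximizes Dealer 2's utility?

Bid 3: loses, pays 0, utility 0.
Bid 7: wins, pays 7, utility 24 - 7 = 17.
Bid 13: wins, pays 13, utility 24 - 13 = 11.
Bid 18: wins, pays 18, utility 24 - 18 = 6.
Bid 24: wins, pays 24, utility 24 - 24 = 0.
The best choice is 7 with utility 17.

7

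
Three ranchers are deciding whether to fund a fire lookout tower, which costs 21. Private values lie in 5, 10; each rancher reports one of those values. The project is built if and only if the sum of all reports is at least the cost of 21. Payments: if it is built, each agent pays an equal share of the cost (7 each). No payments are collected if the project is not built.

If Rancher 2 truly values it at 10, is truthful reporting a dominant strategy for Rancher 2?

Yes

Check each profile of the others' reports and compare truth against every alternative report.
Others report (5, 10): truth gives 3, best alternative gives 0.
Others report (10, 5): truth gives 3, best alternative gives 0.
Others report (10, 10): truth gives 3, best alternative gives 3.
Others report (5, 5): truth gives 0, best alternative gives 0.
In every case the truthful report is at least as good as any alternative, so it is a dominant strategy.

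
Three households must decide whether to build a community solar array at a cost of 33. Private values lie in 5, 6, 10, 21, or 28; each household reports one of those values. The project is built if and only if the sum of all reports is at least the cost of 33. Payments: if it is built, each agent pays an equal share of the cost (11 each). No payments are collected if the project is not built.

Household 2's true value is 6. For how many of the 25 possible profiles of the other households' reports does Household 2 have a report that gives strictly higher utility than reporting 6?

Others report (6, 21): truth gives -5; report 5 gives 0 > -5. Violating.
Others report (21, 6): truth gives -5; report 5 gives 0 > -5. Violating.
Others report (5, 5): truth gives 0; no alternative beats it.
Others report (5, 6): truth gives 0; no alternative beats it.
(Checking all 25 profiles: 2 have a profitable deviation, 23 do not.)

2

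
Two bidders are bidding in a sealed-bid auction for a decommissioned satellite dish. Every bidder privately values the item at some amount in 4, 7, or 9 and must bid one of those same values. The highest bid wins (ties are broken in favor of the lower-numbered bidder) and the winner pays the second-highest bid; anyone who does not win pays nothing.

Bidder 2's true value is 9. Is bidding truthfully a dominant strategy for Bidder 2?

Check each profile of the others' bids and compare truth against every alternative bid.
Others bid (7): truth gives 2, best alternative gives 0.
Others bid (4): truth gives 5, best alternative gives 5.
Others bid (9): truth gives 0, best alternative gives 0.
In every case the truthful bid is at least as good as any alternative, so it is a dominant strategy.

Yes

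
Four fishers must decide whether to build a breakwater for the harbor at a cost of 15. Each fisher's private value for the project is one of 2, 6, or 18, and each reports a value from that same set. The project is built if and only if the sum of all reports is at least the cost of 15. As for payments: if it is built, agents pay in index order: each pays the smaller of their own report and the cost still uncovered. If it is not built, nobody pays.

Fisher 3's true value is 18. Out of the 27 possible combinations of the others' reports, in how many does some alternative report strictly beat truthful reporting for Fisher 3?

Others report (2, 2, 6): truth gives 7; report 6 gives 12 > 7. Violating.
Others report (2, 2, 18): truth gives 7; report 2 gives 16 > 7. Violating.
Others report (2, 6, 2): truth gives 11; report 6 gives 12 > 11. Violating.
Others report (2, 6, 6): truth gives 11; report 2 gives 16 > 11. Violating.
Others report (2, 2, 2): truth gives 7; no alternative beats it.
Others report (2, 18, 2): truth gives 18; no alternative beats it.
(Checking all 27 profiles: 11 have a profitable deviation, 16 do not.)

11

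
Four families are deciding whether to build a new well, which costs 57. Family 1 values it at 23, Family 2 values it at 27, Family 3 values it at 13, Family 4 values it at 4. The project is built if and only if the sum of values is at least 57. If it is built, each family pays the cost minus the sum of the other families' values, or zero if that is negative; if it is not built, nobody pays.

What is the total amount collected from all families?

33

Total value 67 ≥ cost 57, so it is built.
Family 1: others sum to 44; max(0, 57 - 44) = 13.
Family 2: others sum to 40; max(0, 57 - 40) = 17.
Family 3: others sum to 54; max(0, 57 - 54) = 3.
Family 4: others sum to 63; max(0, 57 - 63) = 0.
Total collected = 13 + 17 + 3 + 0 = 33.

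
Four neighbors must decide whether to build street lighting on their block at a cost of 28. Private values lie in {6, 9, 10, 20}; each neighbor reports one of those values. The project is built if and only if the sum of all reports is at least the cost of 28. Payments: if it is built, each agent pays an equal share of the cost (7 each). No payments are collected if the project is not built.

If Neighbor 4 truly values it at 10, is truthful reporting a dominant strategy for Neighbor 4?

Check each profile of the others' reports and compare truth against every alternative report.
Others report (6, 6, 6): truth gives 3, best alternative gives 3.
Others report (6, 6, 9): truth gives 3, best alternative gives 3.
Others report (6, 6, 10): truth gives 3, best alternative gives 3.
Others report (6, 6, 20): truth gives 3, best alternative gives 3.
Others report (6, 9, 6): truth gives 3, best alternative gives 3.
Others report (6, 9, 9): truth gives 3, best alternative gives 3.
(Remaining 58 profiles checked similarly; truth is weakly best in each.)
In every case the truthful report is at least as good as any alternative, so it is a dominant strategy.

Yes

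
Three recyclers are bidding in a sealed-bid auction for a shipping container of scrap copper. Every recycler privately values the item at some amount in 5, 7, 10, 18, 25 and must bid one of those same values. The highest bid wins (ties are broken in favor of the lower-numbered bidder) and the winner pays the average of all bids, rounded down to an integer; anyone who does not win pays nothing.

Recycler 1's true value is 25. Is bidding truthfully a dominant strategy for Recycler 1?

Consider the case where Recycler 2 bids 5 and Recycler 3 bids 5.
Truthful bid 25: wins, pays 11, utility 25 - 11 = 14.
Bid 5 instead: wins, pays 5, utility 25 - 5 = 20.
Since 20 > 14, bidding 5 is strictly better here, so truthful bidding is not dominant.

No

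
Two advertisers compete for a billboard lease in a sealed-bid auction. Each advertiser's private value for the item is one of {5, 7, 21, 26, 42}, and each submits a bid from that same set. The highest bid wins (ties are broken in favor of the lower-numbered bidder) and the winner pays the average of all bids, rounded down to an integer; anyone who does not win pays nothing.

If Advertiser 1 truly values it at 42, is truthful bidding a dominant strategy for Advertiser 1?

Consider the case where Advertiser 2 bids 5.
Truthful bid 42: wins, pays 23, utility 42 - 23 = 19.
Bid 5 instead: wins, pays 5, utility 42 - 5 = 37.
Since 37 > 19, bidding 5 is strictly better here, so truthful bidding is not dominant.

No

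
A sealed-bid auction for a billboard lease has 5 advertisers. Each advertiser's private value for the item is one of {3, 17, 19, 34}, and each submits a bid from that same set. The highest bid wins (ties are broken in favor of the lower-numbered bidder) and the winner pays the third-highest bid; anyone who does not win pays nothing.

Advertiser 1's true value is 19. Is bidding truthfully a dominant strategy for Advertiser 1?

No

Consider the case where Advertiser 2 bids 3, Advertiser 3 bids 3, Advertiser 4 bids 3 and Advertiser 5 bids 34.
Truthful bid 19: loses, pays 0, utility 0.
Bid 34 instead: wins, pays 3, utility 19 - 3 = 16.
Since 16 > 0, bidding 34 is strictly better here, so truthful bidding is not dominant.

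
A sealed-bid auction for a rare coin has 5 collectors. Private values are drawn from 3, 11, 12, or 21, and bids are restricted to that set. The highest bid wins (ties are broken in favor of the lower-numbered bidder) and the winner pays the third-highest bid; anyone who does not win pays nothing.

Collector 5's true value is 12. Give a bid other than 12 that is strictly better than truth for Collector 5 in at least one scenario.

Suppose Collector 1 bids 3, Collector 2 bids 3, Collector 3 bids 3 and Collector 4 bids 12.
Bid 12: loses, pays 0, utility 0.
Bid 21: wins, pays 3, utility 12 - 3 = 9.
So bidding 21 beats truth here (9 > 0).

21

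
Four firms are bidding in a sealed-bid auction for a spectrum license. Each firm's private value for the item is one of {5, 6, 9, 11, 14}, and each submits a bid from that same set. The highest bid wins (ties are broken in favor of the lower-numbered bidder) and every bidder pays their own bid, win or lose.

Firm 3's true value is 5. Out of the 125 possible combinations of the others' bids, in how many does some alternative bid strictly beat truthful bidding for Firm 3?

Others bid (5, 5, 5): truth gives -5; bid 6 gives -1 > -5. Violating.
Others bid (5, 5, 6): truth gives -5; bid 6 gives -1 > -5. Violating.
Others bid (5, 5, 9): truth gives -5; bid 9 gives -4 > -5. Violating.
Others bid (5, 6, 5): truth gives -5; bid 9 gives -4 > -5. Violating.
Others bid (5, 5, 11): truth gives -5; no alternative beats it.
Others bid (5, 5, 14): truth gives -5; no alternative beats it.
(Checking all 125 profiles: 12 have a profitable deviation, 113 do not.)

12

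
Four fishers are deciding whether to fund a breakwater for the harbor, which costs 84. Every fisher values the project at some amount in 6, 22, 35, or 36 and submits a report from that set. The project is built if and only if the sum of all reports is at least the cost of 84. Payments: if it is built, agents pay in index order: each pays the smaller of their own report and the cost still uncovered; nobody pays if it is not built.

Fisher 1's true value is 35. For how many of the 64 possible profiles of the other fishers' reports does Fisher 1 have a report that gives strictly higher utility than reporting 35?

51

Others report (6, 22, 35): truth gives 0; report 22 gives 13 > 0. Violating.
Others report (6, 22, 36): truth gives 0; report 22 gives 13 > 0. Violating.
Others report (6, 35, 22): truth gives 0; report 22 gives 13 > 0. Violating.
Others report (6, 35, 35): truth gives 0; report 22 gives 13 > 0. Violating.
Others report (6, 6, 6): truth gives 0; no alternative beats it.
Others report (6, 6, 22): truth gives 0; no alternative beats it.
(Checking all 64 profiles: 51 have a profitable deviation, 13 do not.)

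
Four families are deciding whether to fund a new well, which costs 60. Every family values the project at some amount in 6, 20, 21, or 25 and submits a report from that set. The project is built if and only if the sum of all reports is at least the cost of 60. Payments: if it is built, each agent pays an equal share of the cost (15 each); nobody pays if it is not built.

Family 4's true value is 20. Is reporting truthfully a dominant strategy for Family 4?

Consider the case where Family 1 reports 6, Family 2 reports 6 and Family 3 reports 25.
Truthful report 20: project not built, utility 0.
Report 25 instead: project built, pays 15, utility 20 - 15 = 5.
Since 5 > 0, reporting 25 is strictly better here, so truthful reporting is not dominant.

No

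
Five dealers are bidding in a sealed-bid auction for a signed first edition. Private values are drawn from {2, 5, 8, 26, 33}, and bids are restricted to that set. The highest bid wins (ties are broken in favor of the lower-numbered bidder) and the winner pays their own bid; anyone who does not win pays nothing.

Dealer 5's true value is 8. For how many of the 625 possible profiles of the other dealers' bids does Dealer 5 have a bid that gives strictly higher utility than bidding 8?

Others bid (2, 2, 2, 2): truth gives 0; bid 5 gives 3 > 0. Violating.
Others bid (2, 2, 2, 5): truth gives 0; no alternative beats it.
Others bid (2, 2, 2, 8): truth gives 0; no alternative beats it.
(Checking all 625 profiles: 1 has a profitable deviation, 624 do not.)

1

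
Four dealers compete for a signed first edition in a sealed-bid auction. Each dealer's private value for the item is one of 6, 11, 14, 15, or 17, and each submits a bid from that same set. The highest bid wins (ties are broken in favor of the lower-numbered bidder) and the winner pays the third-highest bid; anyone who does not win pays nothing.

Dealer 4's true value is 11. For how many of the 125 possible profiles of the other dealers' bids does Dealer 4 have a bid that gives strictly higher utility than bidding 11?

9

Others bid (6, 6, 11): truth gives 0; bid 14 gives 5 > 0. Violating.
Others bid (6, 6, 14): truth gives 0; bid 15 gives 5 > 0. Violating.
Others bid (6, 6, 15): truth gives 0; bid 17 gives 5 > 0. Violating.
Others bid (6, 11, 6): truth gives 0; bid 14 gives 5 > 0. Violating.
Others bid (6, 6, 6): truth gives 5; no alternative beats it.
Others bid (6, 6, 17): truth gives 0; no alternative beats it.
(Checking all 125 profiles: 9 have a profitable deviation, 116 do not.)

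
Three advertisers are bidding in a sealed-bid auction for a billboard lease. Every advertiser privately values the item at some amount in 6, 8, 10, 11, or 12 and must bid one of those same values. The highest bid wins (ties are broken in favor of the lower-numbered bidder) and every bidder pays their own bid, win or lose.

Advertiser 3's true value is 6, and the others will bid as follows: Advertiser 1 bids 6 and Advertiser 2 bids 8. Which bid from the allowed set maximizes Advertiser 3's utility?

10

Bid 6: loses but pays 6, utility -6.
Bid 8: loses but pays 8, utility -8.
Bid 10: wins, pays 10, utility 6 - 10 = -4.
Bid 11: wins, pays 11, utility 6 - 11 = -5.
Bid 12: wins, pays 12, utility 6 - 12 = -6.
The best choice is 10 with utility -4.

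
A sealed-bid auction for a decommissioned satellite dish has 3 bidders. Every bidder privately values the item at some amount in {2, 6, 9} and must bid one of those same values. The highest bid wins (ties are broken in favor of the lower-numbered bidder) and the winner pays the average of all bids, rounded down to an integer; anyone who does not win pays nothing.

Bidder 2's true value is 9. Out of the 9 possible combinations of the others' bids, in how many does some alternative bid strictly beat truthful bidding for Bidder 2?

2

Others bid (2, 2): truth gives 5; bid 6 gives 6 > 5. Violating.
Others bid (2, 6): truth gives 4; bid 6 gives 5 > 4. Violating.
Others bid (2, 9): truth gives 3; no alternative beats it.
Others bid (6, 2): truth gives 4; no alternative beats it.
(Checking all 9 profiles: 2 have a profitable deviation, 7 do not.)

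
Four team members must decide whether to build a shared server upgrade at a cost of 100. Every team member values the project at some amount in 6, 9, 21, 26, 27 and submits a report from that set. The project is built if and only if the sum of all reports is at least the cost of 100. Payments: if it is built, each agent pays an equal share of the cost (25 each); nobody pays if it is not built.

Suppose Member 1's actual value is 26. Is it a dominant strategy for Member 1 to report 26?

Consider the case where Member 2 reports 21, Member 3 reports 26 and Member 4 reports 26.
Truthful report 26: project not built, utility 0.
Report 27 instead: project built, pays 25, utility 26 - 25 = 1.
Since 1 > 0, reporting 27 is strictly better here, so truthful reporting is not dominant.

No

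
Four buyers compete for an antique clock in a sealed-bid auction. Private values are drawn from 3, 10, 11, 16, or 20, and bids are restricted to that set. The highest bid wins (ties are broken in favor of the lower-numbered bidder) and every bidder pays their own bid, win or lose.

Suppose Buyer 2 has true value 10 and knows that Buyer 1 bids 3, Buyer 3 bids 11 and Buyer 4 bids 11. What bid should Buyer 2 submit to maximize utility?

11

Bid 3: loses but pays 3, utility -3.
Bid 10: loses but pays 10, utility -10.
Bid 11: wins, pays 11, utility 10 - 11 = -1.
Bid 16: wins, pays 16, utility 10 - 16 = -6.
Bid 20: wins, pays 20, utility 10 - 20 = -10.
The best choice is 11 with utility -1.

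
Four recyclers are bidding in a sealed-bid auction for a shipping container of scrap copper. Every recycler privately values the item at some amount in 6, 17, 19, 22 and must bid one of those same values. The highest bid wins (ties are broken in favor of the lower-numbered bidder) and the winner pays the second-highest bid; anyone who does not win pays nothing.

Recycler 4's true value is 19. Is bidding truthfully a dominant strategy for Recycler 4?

Check each profile of the others' bids and compare truth against every alternative bid.
Others bid (6, 6, 6): truth gives 13, best alternative gives 13.
Others bid (6, 6, 17): truth gives 2, best alternative gives 2.
Others bid (6, 17, 6): truth gives 2, best alternative gives 2.
Others bid (6, 17, 17): truth gives 2, best alternative gives 2.
Others bid (17, 6, 6): truth gives 2, best alternative gives 2.
Others bid (17, 6, 17): truth gives 2, best alternative gives 2.
(Remaining 58 profiles checked similarly; truth is weakly best in each.)
In every case the truthful bid is at least as good as any alternative, so it is a dominant strategy.

Yes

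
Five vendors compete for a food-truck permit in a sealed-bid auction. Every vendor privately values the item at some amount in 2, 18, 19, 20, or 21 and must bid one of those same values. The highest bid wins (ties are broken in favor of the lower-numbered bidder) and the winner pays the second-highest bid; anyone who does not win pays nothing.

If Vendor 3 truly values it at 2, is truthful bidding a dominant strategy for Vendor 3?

Check each profile of the others' bids and compare truth against every alternative bid.
Others bid (2, 2, 2, 18): truth gives 0, best alternative gives -16.
Others bid (2, 2, 18, 2): truth gives 0, best alternative gives -16.
Others bid (2, 2, 18, 18): truth gives 0, best alternative gives -16.
Others bid (2, 2, 2, 2): truth gives 0, best alternative gives 0.
Others bid (2, 2, 2, 19): truth gives 0, best alternative gives 0.
Others bid (2, 2, 2, 20): truth gives 0, best alternative gives 0.
(Remaining 619 profiles checked similarly; truth is weakly best in each.)
In every case the truthful bid is at least as good as any alternative, so it is a dominant strategy.

Yes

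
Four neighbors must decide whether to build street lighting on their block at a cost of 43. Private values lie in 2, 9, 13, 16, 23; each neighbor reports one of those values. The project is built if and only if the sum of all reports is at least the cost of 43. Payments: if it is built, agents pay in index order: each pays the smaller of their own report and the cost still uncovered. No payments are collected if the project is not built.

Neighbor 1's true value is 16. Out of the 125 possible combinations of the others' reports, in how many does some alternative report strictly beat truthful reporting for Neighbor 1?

93

Others report (2, 9, 23): truth gives 0; report 9 gives 7 > 0. Violating.
Others report (2, 13, 16): truth gives 0; report 13 gives 3 > 0. Violating.
Others report (2, 13, 23): truth gives 0; report 9 gives 7 > 0. Violating.
Others report (2, 16, 13): truth gives 0; report 13 gives 3 > 0. Violating.
Others report (2, 2, 2): truth gives 0; no alternative beats it.
Others report (2, 2, 9): truth gives 0; no alternative beats it.
(Checking all 125 profiles: 93 have a profitable deviation, 32 do not.)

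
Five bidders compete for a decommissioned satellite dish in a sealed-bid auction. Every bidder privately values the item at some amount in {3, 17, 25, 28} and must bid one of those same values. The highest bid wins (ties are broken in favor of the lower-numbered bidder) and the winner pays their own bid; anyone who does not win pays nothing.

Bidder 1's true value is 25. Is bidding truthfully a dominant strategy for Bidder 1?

Consider the case where Bidder 2 bids 3, Bidder 3 bids 3, Bidder 4 bids 3 and Bidder 5 bids 3.
Truthful bid 25: wins, pays 25, utility 25 - 25 = 0.
Bid 3 instead: wins, pays 3, utility 25 - 3 = 22.
Since 22 > 0, bidding 3 is strictly better here, so truthful bidding is not dominant.

No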